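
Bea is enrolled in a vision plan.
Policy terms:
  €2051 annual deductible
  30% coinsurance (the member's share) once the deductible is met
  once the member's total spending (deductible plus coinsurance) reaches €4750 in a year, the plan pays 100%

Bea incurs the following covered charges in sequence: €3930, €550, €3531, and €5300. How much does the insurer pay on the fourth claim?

€4389

Claim 1 — €3930: deductible takes €2051, €1879 remains; coinsurance €1879 × 30% = €563.70. Member pays €2614.70; OOP now €2614.70. Insurer: €3930 − €2614.70 = €1315.30.
Claim 2 — €550: deductible met; 30% of €550 = €165. Member owes €165 (running OOP €2779.70). Insurer: €550 − €165 = €385.
Claim 3 — €3531: deductible already satisfied, so member's share is 30% × €3531 = €1059.30. Member owes €1059.30 (running OOP €3839). Insurer: €3531 − €1059.30 = €2471.70.
Claim 4 — €5300: deductible already satisfied, so member's share is 30% × €5300 = €1590. Adding that to €3839 gives €5429, past the €4750 cap; member pays only €4750 − €3839 = €911. Plan pays €5300 − €911 = €4389.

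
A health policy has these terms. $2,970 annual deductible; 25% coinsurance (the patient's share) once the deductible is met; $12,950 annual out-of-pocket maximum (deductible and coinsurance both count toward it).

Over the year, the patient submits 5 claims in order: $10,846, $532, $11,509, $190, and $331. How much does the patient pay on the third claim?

Claim 1 — $10,846: $2,970 finishes the deductible; $7,876 goes to coinsurance; patient's 25% is $1,969. Cost to patient: $4,939. OOP to date $4,939.
Claim 2 — $532: deductible already satisfied, so patient's share is 25% × $532 = $133. Patient pays $133; OOP now $5,072.
Claim 3 — $11,509: deductible already satisfied, so patient's share is 25% × $11,509 = $2,877.25. Cost to patient: $2,877.25. OOP to date $7,949.25.

$2,877.25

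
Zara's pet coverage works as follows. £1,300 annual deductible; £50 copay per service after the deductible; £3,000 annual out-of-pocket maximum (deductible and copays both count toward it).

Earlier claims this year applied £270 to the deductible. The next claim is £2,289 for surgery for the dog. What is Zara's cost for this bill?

Remaining deductible: £1,300 − £270 = £1,030.
That leaves £2,289 − £1,030 = £1,259 for the copay.
Copay on this service: £50.
So the owner owes £1,030 + £50 = £1,080 before any cap.
Total out-of-pocket so far would be £270 + £1,080 = £1,350, below the £3,000 cap — no reduction.

£1,080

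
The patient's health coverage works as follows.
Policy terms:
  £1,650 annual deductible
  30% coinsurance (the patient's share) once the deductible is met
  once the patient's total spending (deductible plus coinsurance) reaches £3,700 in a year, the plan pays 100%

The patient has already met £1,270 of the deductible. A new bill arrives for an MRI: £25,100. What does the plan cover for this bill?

£22,670

Deductible still to meet: £1,650 − £1,270 = £380.
That leaves £25,100 − £380 = £24,720 for coinsurance.
Patient's 30% share of £24,720 is £7,416.
So the patient owes £380 + £7,416 = £7,796 before any cap.
Adding £7,796 to the £1,270 already spent would give £9,066, which exceeds the £3,700 cap; the patient pays just £3,700 − £1,270 = £2,430.
The insurer covers the remainder: £25,100 − £2,430 = £22,670.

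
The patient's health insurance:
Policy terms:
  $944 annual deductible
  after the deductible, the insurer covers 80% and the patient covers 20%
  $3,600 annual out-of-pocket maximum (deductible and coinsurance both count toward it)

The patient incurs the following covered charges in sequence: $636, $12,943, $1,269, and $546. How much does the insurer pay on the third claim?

$1,140

Claim 1 — $636: entire amount goes to the deductible. Patient pays $636; OOP now $636. Plan pays $636 − $636 = $0.
Claim 2 — $12,943: $308 finishes the deductible; $12,635 goes to coinsurance; coinsurance $12,635 × 20% = $2,527. Patient pays $2,835; OOP now $3,471. Insurer: $12,943 − $2,835 = $10,108.
Claim 3 — $1,269: deductible already satisfied, so patient's share is 20% × $1,269 = $253.80. Adding that to $3,471 gives $3,724.80, past the $3,600 cap; patient pays only $3,600 − $3,471 = $129. Plan pays $1,269 − $129 = $1,140.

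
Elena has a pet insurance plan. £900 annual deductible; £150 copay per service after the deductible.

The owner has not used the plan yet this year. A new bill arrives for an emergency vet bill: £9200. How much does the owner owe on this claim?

Deductible not yet touched, so the first £900 of the bill goes to the deductible.
After the £900 deductible portion, £9200 − £900 = £8300 is subject to the copay.
Copay on this service: £150.
Owner responsibility: £900 + £150 = £1050.

£1050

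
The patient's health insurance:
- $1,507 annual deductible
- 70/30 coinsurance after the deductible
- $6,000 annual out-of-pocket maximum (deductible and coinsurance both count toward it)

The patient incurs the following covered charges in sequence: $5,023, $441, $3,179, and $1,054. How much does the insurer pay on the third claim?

Claim 1 ($5,023): $1,507 finishes the deductible; $3,516 goes to coinsurance; 30% of $3,516 = $1,054.80. Patient owes $2,561.80 (running OOP $2,561.80). Insurer: $5,023 − $2,561.80 = $2,461.20.
Claim 2 ($441): deductible met; 30% of $441 = $132.30. Patient owes $132.30 (running OOP $2,694.10). Insurer: $441 − $132.30 = $308.70.
Claim 3 ($3,179): deductible met; 30% of $3,179 = $953.70. Patient pays $953.70; OOP now $3,647.80. Plan pays $3,179 − $953.70 = $2,225.30.

$2,225.30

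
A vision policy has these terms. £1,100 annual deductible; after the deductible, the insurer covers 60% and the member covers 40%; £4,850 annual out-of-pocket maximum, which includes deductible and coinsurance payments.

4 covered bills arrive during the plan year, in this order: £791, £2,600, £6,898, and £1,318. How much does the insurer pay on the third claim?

£4,138.80

Claim 1 — £791: all of it applies to the deductible. Member pays £791; OOP now £791. Plan pays £791 − £791 = £0.
Claim 2 — £2,600: £309 to deductible, leaving £2,291; member's 40% is £916.40. Member owes £1,225.40 (running OOP £2,016.40). Insurer: £2,600 − £1,225.40 = £1,374.60.
Claim 3 — £6,898: 40% coinsurance on £6,898 = £2,759.20. Cost to member: £2,759.20. OOP to date £4,775.60. Plan pays £6,898 − £2,759.20 = £4,138.80.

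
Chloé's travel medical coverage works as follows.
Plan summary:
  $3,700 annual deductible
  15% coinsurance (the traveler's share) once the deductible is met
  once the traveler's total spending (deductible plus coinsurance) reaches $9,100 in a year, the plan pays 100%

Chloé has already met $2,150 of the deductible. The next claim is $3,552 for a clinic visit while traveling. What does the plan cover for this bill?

$1,701.70

$2,150 of the $3,700 deductible is already met, leaving $1,550.
The remaining $2,002 (= $3,552 − $1,550) moves to coinsurance.
Coinsurance: $2,002 × 15% = $300.30.
So the traveler owes $1,550 + $300.30 = $1,850.30 before any cap.
Year-to-date out-of-pocket becomes $2,150 + $1,850.30 = $4,000.30, still under the $9,100 maximum, so no cap applies.
Insurer pays the balance: $3,552 − $1,850.30 = $1,701.70.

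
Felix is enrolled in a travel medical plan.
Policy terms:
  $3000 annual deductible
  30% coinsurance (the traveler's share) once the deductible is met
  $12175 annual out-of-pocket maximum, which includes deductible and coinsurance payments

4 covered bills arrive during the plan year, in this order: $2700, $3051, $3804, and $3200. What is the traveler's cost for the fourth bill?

$960

Claim 1 — $2700: all of it applies to the deductible. Traveler pays $2700; OOP now $2700.
Claim 2 — $3051: deductible takes $300, $2751 remains; 30% of $2751 = $825.30. Traveler owes $1125.30 (running OOP $3825.30).
Claim 3 — $3804: 30% coinsurance on $3804 = $1141.20. Traveler pays $1141.20; OOP now $4966.50.
Claim 4 — $3200: 30% coinsurance on $3200 = $960. Traveler owes $960 (running OOP $5926.50).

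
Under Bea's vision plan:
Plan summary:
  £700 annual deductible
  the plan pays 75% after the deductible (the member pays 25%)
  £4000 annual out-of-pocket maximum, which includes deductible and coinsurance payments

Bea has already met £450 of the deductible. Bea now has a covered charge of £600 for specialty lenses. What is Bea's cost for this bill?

£337.50

Deductible still to meet: £700 − £450 = £250.
That leaves £600 − £250 = £350 for coinsurance.
Member's 25% share of £350 is £87.50.
Member responsibility before any cap: £250 + £87.50 = £337.50.
Total out-of-pocket so far would be £450 + £337.50 = £787.50, below the £4000 cap — no reduction.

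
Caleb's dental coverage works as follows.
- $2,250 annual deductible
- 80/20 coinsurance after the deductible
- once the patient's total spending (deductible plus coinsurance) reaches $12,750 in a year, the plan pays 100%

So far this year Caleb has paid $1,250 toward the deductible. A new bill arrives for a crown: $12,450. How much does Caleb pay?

$1,250 of the $2,250 deductible is already met, leaving $1,000.
After the $1,000 deductible portion, $12,450 − $1,000 = $11,450 is subject to coinsurance.
20% of $11,450 = $2,290 falls to the patient.
So the patient owes $1,000 + $2,290 = $3,290 before any cap.
Year-to-date out-of-pocket becomes $1,250 + $3,290 = $4,540, still under the $12,750 maximum, so no cap applies.

$3,290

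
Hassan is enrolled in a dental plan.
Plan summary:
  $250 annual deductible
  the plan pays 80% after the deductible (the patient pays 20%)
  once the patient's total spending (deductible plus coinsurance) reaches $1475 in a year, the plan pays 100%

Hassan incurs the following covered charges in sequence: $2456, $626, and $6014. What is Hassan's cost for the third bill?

$658.60

#1 ($2456): $250 to deductible, leaving $2206; 20% of $2206 = $441.20. Patient pays $691.20; OOP now $691.20.
#2 ($626): deductible met; 20% of $626 = $125.20. Patient pays $125.20; OOP now $816.40.
#3 ($6014): 20% coinsurance on $6014 = $1202.80. Adding that to $816.40 gives $2019.20, past the $1475 cap; patient pays only $1475 − $816.40 = $658.60.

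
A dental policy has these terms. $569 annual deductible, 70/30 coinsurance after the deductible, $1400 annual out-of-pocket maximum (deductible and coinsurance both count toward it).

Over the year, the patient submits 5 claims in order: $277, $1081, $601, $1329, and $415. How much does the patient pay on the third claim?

#1 ($277): fully absorbed by the deductible. Cost to patient: $277. OOP to date $277.
#2 ($1081): deductible takes $292, $789 remains; 30% of $789 = $236.70. Patient pays $528.70; OOP now $805.70.
#3 ($601): deductible already satisfied, so patient's share is 30% × $601 = $180.30. Cost to patient: $180.30. OOP to date $986.

$180.30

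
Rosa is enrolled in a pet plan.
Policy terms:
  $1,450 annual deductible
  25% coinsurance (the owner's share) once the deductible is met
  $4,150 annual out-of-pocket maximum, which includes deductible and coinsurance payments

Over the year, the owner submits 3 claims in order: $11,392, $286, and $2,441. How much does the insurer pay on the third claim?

#1 ($11,392): $1,450 finishes the deductible; $9,942 goes to coinsurance; owner's 25% is $2,485.50. Owner pays $3,935.50; OOP now $3,935.50. Plan pays $11,392 − $3,935.50 = $7,456.50.
#2 ($286): deductible already satisfied, so owner's share is 25% × $286 = $71.50. Owner pays $71.50; OOP now $4,007. Plan pays $286 − $71.50 = $214.50.
#3 ($2,441): 25% coinsurance on $2,441 = $610.25. OOP would hit $4,617.25 > $4,150, so the cap limits the owner to $4,150 − $4,007 = $143. Insurer: $2,441 − $143 = $2,298.

$2,298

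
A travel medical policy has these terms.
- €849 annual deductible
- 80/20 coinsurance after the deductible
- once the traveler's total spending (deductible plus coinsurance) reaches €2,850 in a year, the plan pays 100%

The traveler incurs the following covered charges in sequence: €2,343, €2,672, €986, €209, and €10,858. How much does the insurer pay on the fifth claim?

Bill 1, €2,343: deductible takes €849, €1,494 remains; 20% of €1,494 = €298.80. Traveler owes €1,147.80 (running OOP €1,147.80). Insurer: €2,343 − €1,147.80 = €1,195.20.
Bill 2, €2,672: 20% coinsurance on €2,672 = €534.40. Cost to traveler: €534.40. OOP to date €1,682.20. Plan pays €2,672 − €534.40 = €2,137.60.
Bill 3, €986: deductible already satisfied, so traveler's share is 20% × €986 = €197.20. Traveler pays €197.20; OOP now €1,879.40. Plan pays €986 − €197.20 = €788.80.
Bill 4, €209: deductible met; 20% of €209 = €41.80. Traveler owes €41.80 (running OOP €1,921.20). Plan pays €209 − €41.80 = €167.20.
Bill 5, €10,858: deductible already satisfied, so traveler's share is 20% × €10,858 = €2,171.60. Adding that to €1,921.20 gives €4,092.80, past the €2,850 cap; traveler pays only €2,850 − €1,921.20 = €928.80. Plan pays €10,858 − €928.80 = €9,929.20.

€9,929.20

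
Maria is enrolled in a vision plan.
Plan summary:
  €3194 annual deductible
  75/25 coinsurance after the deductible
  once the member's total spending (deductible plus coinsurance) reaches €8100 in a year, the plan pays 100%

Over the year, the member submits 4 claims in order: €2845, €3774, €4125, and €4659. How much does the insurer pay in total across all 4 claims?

€9156.75

Claim 1 — €2845: entire amount goes to the deductible. Member pays €2845; OOP now €2845. Plan pays €2845 − €2845 = €0.
Claim 2 — €3774: €349 to deductible, leaving €3425; member's 25% is €856.25. Member pays €1205.25; OOP now €4050.25. Insurer: €3774 − €1205.25 = €2568.75.
Claim 3 — €4125: deductible met; 25% of €4125 = €1031.25. Cost to member: €1031.25. OOP to date €5081.50. Plan pays €4125 − €1031.25 = €3093.75.
Claim 4 — €4659: deductible already satisfied, so member's share is 25% × €4659 = €1164.75. Cost to member: €1164.75. OOP to date €6246.25. Plan pays €4659 − €1164.75 = €3494.25.
Insurer total: €0 + €2568.75 + €3093.75 + €3494.25 = €9156.75.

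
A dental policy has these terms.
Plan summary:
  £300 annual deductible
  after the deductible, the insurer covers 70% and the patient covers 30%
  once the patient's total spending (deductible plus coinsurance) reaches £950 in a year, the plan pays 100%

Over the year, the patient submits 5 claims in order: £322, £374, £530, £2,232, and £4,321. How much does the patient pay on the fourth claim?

#1 (£322): £300 to deductible, leaving £22; 30% of £22 = £6.60. Patient pays £306.60; OOP now £306.60.
#2 (£374): deductible already satisfied, so patient's share is 30% × £374 = £112.20. Patient pays £112.20; OOP now £418.80.
#3 (£530): deductible met; 30% of £530 = £159. Patient owes £159 (running OOP £577.80).
#4 (£2,232): deductible already satisfied, so patient's share is 30% × £2,232 = £669.60. That would push OOP to £1,247.40, over the £950 cap, so patient pays £950 − £577.80 = £372.20.

£372.20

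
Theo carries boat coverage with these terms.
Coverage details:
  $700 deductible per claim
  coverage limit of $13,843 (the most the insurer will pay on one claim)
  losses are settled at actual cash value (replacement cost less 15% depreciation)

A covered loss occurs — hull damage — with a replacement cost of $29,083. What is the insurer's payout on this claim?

Depreciate 15%: the covered value is $29,083 × 0.85 = $24,720.55.
Subtract the deductible: $24,720.55 − $700 = $24,020.55.
Since $24,020.55 > $13,843, the payout is capped at $13,843.

$13,843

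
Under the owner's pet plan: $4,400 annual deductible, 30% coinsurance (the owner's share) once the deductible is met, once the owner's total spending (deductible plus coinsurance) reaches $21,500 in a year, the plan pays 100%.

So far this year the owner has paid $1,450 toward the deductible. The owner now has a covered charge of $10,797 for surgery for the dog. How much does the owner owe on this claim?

$5,304.10

Remaining deductible: $4,400 − $1,450 = $2,950.
After the $2,950 deductible portion, $10,797 − $2,950 = $7,847 is subject to coinsurance.
30% of $7,847 = $2,354.10 falls to the owner.
That puts the owner's cost at $2,950 + $2,354.10 = $5,304.10 before any cap.
Year-to-date out-of-pocket becomes $1,450 + $5,304.10 = $6,754.10, still under the $21,500 maximum, so no cap applies.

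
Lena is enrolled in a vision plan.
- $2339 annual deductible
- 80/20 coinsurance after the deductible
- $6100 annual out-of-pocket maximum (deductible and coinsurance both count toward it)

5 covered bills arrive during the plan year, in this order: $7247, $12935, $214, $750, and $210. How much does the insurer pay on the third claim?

$171.20

Bill 1, $7247: $2339 to deductible, leaving $4908; 20% of $4908 = $981.60. Member owes $3320.60 (running OOP $3320.60). Plan pays $7247 − $3320.60 = $3926.40.
Bill 2, $12935: deductible met; 20% of $12935 = $2587. Member owes $2587 (running OOP $5907.60). Plan pays $12935 − $2587 = $10348.
Bill 3, $214: 20% coinsurance on $214 = $42.80. Member pays $42.80; OOP now $5950.40. Plan pays $214 − $42.80 = $171.20.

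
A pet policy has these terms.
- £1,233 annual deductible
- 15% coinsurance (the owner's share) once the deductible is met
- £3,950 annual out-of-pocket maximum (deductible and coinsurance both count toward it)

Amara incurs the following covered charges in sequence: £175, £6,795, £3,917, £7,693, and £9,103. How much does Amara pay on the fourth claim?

£1,153.95

Bill 1, £175: fully absorbed by the deductible. Owner pays £175; OOP now £175.
Bill 2, £6,795: £1,058 finishes the deductible; £5,737 goes to coinsurance; 15% of £5,737 = £860.55. Cost to owner: £1,918.55. OOP to date £2,093.55.
Bill 3, £3,917: deductible met; 15% of £3,917 = £587.55. Owner owes £587.55 (running OOP £2,681.10).
Bill 4, £7,693: 15% coinsurance on £7,693 = £1,153.95. Owner pays £1,153.95; OOP now £3,835.05.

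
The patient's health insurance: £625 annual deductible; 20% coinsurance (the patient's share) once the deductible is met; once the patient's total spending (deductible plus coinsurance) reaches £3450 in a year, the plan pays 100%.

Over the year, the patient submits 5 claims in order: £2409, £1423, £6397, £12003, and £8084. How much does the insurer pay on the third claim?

£5117.60

Claim 1 (£2409): deductible takes £625, £1784 remains; coinsurance £1784 × 20% = £356.80. Cost to patient: £981.80. OOP to date £981.80. Plan pays £2409 − £981.80 = £1427.20.
Claim 2 (£1423): 20% coinsurance on £1423 = £284.60. Patient owes £284.60 (running OOP £1266.40). Insurer: £1423 − £284.60 = £1138.40.
Claim 3 (£6397): 20% coinsurance on £6397 = £1279.40. Patient owes £1279.40 (running OOP £2545.80). Insurer: £6397 − £1279.40 = £5117.60.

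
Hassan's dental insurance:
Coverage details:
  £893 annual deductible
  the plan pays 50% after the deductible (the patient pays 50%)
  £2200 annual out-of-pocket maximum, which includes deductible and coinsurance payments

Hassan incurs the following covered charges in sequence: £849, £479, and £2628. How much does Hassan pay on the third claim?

Bill 1, £849: entire amount goes to the deductible. Cost to patient: £849. OOP to date £849.
Bill 2, £479: deductible takes £44, £435 remains; patient's 50% is £217.50. Patient pays £261.50; OOP now £1110.50.
Bill 3, £2628: 50% coinsurance on £2628 = £1314. OOP would hit £2424.50 > £2200, so the cap limits the patient to £2200 − £1110.50 = £1089.50.

£1089.50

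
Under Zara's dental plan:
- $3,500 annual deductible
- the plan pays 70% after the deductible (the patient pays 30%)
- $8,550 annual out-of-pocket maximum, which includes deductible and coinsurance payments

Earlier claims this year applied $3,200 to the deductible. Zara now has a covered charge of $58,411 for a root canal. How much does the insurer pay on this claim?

Deductible still to meet: $3,500 − $3,200 = $300.
That leaves $58,411 − $300 = $58,111 for coinsurance.
Patient's 30% share of $58,111 is $17,433.30.
So the patient owes $300 + $17,433.30 = $17,733.30 before any cap.
Adding $17,733.30 to the $3,200 already spent would give $20,933.30, which exceeds the $8,550 cap; the patient pays just $8,550 − $3,200 = $5,350.
The plan picks up $58,411 − $5,350 = $53,061.

$53,061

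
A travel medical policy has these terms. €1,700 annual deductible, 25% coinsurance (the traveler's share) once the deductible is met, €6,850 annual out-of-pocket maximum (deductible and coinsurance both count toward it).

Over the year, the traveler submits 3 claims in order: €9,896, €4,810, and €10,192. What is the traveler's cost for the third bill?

Claim 1 — €9,896: deductible takes €1,700, €8,196 remains; coinsurance €8,196 × 25% = €2,049. Traveler owes €3,749 (running OOP €3,749).
Claim 2 — €4,810: deductible already satisfied, so traveler's share is 25% × €4,810 = €1,202.50. Traveler owes €1,202.50 (running OOP €4,951.50).
Claim 3 — €10,192: deductible met; 25% of €10,192 = €2,548. That would push OOP to €7,499.50, over the €6,850 cap, so traveler pays €6,850 − €4,951.50 = €1,898.50.

€1,898.50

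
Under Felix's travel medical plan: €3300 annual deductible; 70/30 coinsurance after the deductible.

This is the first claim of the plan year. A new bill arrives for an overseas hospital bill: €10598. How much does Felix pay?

€5489.40

Deductible not yet touched, so the first €3300 of the bill goes to the deductible.
That leaves €10598 − €3300 = €7298 for coinsurance.
Traveler's 30% share of €7298 is €2189.40.
That puts the traveler's cost at €3300 + €2189.40 = €5489.40.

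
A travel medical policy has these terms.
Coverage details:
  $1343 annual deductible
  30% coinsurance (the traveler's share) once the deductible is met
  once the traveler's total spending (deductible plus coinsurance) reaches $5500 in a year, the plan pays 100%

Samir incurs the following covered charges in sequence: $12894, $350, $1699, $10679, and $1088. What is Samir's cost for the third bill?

#1 ($12894): $1343 to deductible, leaving $11551; traveler's 30% is $3465.30. Traveler owes $4808.30 (running OOP $4808.30).
#2 ($350): deductible already satisfied, so traveler's share is 30% × $350 = $105. Traveler owes $105 (running OOP $4913.30).
#3 ($1699): 30% coinsurance on $1699 = $509.70. Traveler pays $509.70; OOP now $5423.

$509.70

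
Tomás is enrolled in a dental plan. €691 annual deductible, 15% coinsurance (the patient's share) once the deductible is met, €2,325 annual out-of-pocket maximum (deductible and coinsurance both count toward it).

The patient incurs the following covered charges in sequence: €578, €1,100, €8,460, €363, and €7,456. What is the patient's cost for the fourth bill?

Claim 1 (€578): entire amount goes to the deductible. Patient owes €578 (running OOP €578).
Claim 2 (€1,100): deductible takes €113, €987 remains; patient's 15% is €148.05. Patient pays €261.05; OOP now €839.05.
Claim 3 (€8,460): deductible already satisfied, so patient's share is 15% × €8,460 = €1,269. Patient pays €1,269; OOP now €2,108.05.
Claim 4 (€363): 15% coinsurance on €363 = €54.45. Patient pays €54.45; OOP now €2,162.50.

€54.45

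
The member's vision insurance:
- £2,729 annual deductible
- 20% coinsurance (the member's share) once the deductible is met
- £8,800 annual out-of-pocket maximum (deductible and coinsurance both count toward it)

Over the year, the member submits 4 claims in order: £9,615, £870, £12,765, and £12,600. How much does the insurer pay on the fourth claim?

£10,633.20

Claim 1 — £9,615: deductible takes £2,729, £6,886 remains; coinsurance £6,886 × 20% = £1,377.20. Member owes £4,106.20 (running OOP £4,106.20). Insurer: £9,615 − £4,106.20 = £5,508.80.
Claim 2 — £870: deductible already satisfied, so member's share is 20% × £870 = £174. Member pays £174; OOP now £4,280.20. Plan pays £870 − £174 = £696.
Claim 3 — £12,765: deductible already satisfied, so member's share is 20% × £12,765 = £2,553. Cost to member: £2,553. OOP to date £6,833.20. Plan pays £12,765 − £2,553 = £10,212.
Claim 4 — £12,600: 20% coinsurance on £12,600 = £2,520. OOP would hit £9,353.20 > £8,800, so the cap limits the member to £8,800 − £6,833.20 = £1,966.80. Insurer: £12,600 − £1,966.80 = £10,633.20.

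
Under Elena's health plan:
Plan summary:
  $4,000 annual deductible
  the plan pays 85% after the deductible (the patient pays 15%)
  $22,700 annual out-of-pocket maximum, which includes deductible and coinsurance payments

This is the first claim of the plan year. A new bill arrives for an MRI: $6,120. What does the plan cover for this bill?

$1,802

Deductible not yet touched, so the first $4,000 of the bill goes to the deductible.
The remaining $2,120 (= $6,120 − $4,000) moves to coinsurance.
Coinsurance: $2,120 × 15% = $318.
Patient responsibility before any cap: $4,000 + $318 = $4,318.
Cumulative spending $0 + $4,318 = $4,318 stays under the $22,700 maximum.
The plan picks up $6,120 − $4,318 = $1,802.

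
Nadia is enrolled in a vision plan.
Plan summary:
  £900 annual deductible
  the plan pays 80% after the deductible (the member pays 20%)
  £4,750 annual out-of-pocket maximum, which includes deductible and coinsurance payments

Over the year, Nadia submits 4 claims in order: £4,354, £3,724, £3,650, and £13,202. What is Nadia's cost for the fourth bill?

£1,684.40

Bill 1, £4,354: £900 to deductible, leaving £3,454; 20% of £3,454 = £690.80. Member pays £1,590.80; OOP now £1,590.80.
Bill 2, £3,724: deductible already satisfied, so member's share is 20% × £3,724 = £744.80. Member pays £744.80; OOP now £2,335.60.
Bill 3, £3,650: deductible met; 20% of £3,650 = £730. Member pays £730; OOP now £3,065.60.
Bill 4, £13,202: deductible already satisfied, so member's share is 20% × £13,202 = £2,640.40. OOP would hit £5,706 > £4,750, so the cap limits the member to £4,750 − £3,065.60 = £1,684.40.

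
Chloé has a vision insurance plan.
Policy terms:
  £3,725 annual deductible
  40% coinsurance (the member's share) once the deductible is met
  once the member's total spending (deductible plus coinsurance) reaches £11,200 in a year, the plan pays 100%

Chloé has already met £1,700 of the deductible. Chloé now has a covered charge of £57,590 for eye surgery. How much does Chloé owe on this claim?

Deductible still to meet: £3,725 − £1,700 = £2,025.
After the £2,025 deductible portion, £57,590 − £2,025 = £55,565 is subject to coinsurance.
40% of £55,565 = £22,226 falls to the member.
So the member owes £2,025 + £22,226 = £24,251 before any cap.
Adding £24,251 to the £1,700 already spent would give £25,951, which exceeds the £11,200 cap; the member pays just £11,200 − £1,700 = £9,500.

£9,500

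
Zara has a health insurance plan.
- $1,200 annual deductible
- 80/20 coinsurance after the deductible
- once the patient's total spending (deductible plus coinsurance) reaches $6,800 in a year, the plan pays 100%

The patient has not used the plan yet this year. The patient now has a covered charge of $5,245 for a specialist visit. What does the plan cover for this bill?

$3,236

The full $1,200 deductible is still open; $1,200 of this bill applies to it.
That leaves $5,245 − $1,200 = $4,045 for coinsurance.
Coinsurance: $4,045 × 20% = $809.
So the patient owes $1,200 + $809 = $2,009 before any cap.
Cumulative spending $0 + $2,009 = $2,009 stays under the $6,800 maximum.
The plan picks up $5,245 − $2,009 = $3,236.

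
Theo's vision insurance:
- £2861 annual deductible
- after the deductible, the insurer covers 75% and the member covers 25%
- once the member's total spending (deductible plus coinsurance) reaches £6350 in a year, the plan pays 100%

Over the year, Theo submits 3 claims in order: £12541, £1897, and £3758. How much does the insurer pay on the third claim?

Claim 1 — £12541: £2861 to deductible, leaving £9680; 25% of £9680 = £2420. Member owes £5281 (running OOP £5281). Insurer: £12541 − £5281 = £7260.
Claim 2 — £1897: 25% coinsurance on £1897 = £474.25. Member owes £474.25 (running OOP £5755.25). Insurer: £1897 − £474.25 = £1422.75.
Claim 3 — £3758: 25% coinsurance on £3758 = £939.50. OOP would hit £6694.75 > £6350, so the cap limits the member to £6350 − £5755.25 = £594.75. Plan pays £3758 − £594.75 = £3163.25.

£3163.25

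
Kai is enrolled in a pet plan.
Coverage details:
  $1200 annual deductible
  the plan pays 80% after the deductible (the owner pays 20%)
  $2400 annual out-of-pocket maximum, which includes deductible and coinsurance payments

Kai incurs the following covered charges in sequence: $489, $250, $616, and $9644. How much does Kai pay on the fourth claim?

$1169

Bill 1, $489: fully absorbed by the deductible. Owner owes $489 (running OOP $489).
Bill 2, $250: fully absorbed by the deductible. Owner pays $250; OOP now $739.
Bill 3, $616: $461 to deductible, leaving $155; coinsurance $155 × 20% = $31. Owner owes $492 (running OOP $1231).
Bill 4, $9644: 20% coinsurance on $9644 = $1928.80. That would push OOP to $3159.80, over the $2400 cap, so owner pays $2400 − $1231 = $1169.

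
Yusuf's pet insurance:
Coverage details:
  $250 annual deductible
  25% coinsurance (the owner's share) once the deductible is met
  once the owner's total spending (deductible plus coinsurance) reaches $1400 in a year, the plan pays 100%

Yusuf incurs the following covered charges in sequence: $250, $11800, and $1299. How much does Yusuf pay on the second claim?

Bill 1, $250: all of it applies to the deductible. Cost to owner: $250. OOP to date $250.
Bill 2, $11800: deductible already satisfied, so owner's share is 25% × $11800 = $2950. That would push OOP to $3200, over the $1400 cap, so owner pays $1400 − $250 = $1150.

$1150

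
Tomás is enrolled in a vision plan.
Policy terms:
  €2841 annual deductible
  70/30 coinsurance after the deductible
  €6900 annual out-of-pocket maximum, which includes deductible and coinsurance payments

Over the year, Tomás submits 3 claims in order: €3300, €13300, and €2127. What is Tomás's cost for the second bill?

#1 (€3300): €2841 finishes the deductible; €459 goes to coinsurance; member's 30% is €137.70. Member owes €2978.70 (running OOP €2978.70).
#2 (€13300): deductible met; 30% of €13300 = €3990. That would push OOP to €6968.70, over the €6900 cap, so member pays €6900 − €2978.70 = €3921.30.

€3921.30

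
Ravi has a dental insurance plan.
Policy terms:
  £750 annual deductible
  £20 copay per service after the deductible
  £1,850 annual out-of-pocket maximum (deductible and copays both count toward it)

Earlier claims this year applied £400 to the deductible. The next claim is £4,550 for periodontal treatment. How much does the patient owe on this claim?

£370

Remaining deductible: £750 − £400 = £350.
After the £350 deductible portion, £4,550 − £350 = £4,200 is subject to the copay.
Copay on this service: £20.
That puts the patient's cost at £350 + £20 = £370 before any cap.
Year-to-date out-of-pocket becomes £400 + £370 = £770, still under the £1,850 maximum, so no cap applies.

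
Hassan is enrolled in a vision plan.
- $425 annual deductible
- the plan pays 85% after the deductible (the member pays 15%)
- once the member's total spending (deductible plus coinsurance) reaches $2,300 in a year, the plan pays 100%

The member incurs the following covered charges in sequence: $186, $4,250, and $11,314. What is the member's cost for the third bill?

$1,273.35

Claim 1 — $186: all of it applies to the deductible. Cost to member: $186. OOP to date $186.
Claim 2 — $4,250: deductible takes $239, $4,011 remains; member's 15% is $601.65. Member pays $840.65; OOP now $1,026.65.
Claim 3 — $11,314: deductible already satisfied, so member's share is 15% × $11,314 = $1,697.10. Adding that to $1,026.65 gives $2,723.75, past the $2,300 cap; member pays only $2,300 − $1,026.65 = $1,273.35.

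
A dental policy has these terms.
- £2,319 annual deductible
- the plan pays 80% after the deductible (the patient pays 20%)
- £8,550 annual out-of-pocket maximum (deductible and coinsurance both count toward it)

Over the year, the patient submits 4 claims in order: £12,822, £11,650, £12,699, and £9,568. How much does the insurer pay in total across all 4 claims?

Bill 1, £12,822: deductible takes £2,319, £10,503 remains; patient's 20% is £2,100.60. Patient owes £4,419.60 (running OOP £4,419.60). Insurer: £12,822 − £4,419.60 = £8,402.40.
Bill 2, £11,650: deductible already satisfied, so patient's share is 20% × £11,650 = £2,330. Cost to patient: £2,330. OOP to date £6,749.60. Insurer: £11,650 − £2,330 = £9,320.
Bill 3, £12,699: deductible already satisfied, so patient's share is 20% × £12,699 = £2,539.80. OOP would hit £9,289.40 > £8,550, so the cap limits the patient to £8,550 − £6,749.60 = £1,800.40. Insurer: £12,699 − £1,800.40 = £10,898.60.
Bill 4, £9,568: 20% coinsurance on £9,568 = £1,913.60. OOP would hit £10,463.60 > £8,550, so the cap limits the patient to £8,550 − £8,550 = £0. Plan pays £9,568 − £0 = £9,568.
Insurer total = bills − patient's total = £46,739 − £8,550 = £38,189.

£38,189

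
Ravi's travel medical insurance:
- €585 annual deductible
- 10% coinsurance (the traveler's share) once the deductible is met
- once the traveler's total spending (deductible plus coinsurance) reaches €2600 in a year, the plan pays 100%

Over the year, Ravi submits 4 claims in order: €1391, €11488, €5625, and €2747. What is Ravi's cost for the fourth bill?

Claim 1 (€1391): deductible takes €585, €806 remains; traveler's 10% is €80.60. Traveler owes €665.60 (running OOP €665.60).
Claim 2 (€11488): deductible already satisfied, so traveler's share is 10% × €11488 = €1148.80. Traveler pays €1148.80; OOP now €1814.40.
Claim 3 (€5625): 10% coinsurance on €5625 = €562.50. Traveler pays €562.50; OOP now €2376.90.
Claim 4 (€2747): 10% coinsurance on €2747 = €274.70. OOP would hit €2651.60 > €2600, so the cap limits the traveler to €2600 − €2376.90 = €223.10.

€223.10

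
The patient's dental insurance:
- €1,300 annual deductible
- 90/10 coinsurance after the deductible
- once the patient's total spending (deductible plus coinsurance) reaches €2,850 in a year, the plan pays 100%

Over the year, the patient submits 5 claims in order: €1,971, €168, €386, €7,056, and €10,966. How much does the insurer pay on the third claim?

€347.40

Claim 1 (€1,971): deductible takes €1,300, €671 remains; coinsurance €671 × 10% = €67.10. Cost to patient: €1,367.10. OOP to date €1,367.10. Plan pays €1,971 − €1,367.10 = €603.90.
Claim 2 (€168): deductible met; 10% of €168 = €16.80. Cost to patient: €16.80. OOP to date €1,383.90. Plan pays €168 − €16.80 = €151.20.
Claim 3 (€386): 10% coinsurance on €386 = €38.60. Cost to patient: €38.60. OOP to date €1,422.50. Plan pays €386 − €38.60 = €347.40.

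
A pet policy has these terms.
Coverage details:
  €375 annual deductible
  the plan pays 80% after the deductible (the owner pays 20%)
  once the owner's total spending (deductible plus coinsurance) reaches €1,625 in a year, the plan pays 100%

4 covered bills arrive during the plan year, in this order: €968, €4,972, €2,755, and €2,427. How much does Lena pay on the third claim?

€137

Bill 1, €968: €375 to deductible, leaving €593; coinsurance €593 × 20% = €118.60. Cost to owner: €493.60. OOP to date €493.60.
Bill 2, €4,972: deductible already satisfied, so owner's share is 20% × €4,972 = €994.40. Owner pays €994.40; OOP now €1,488.
Bill 3, €2,755: deductible already satisfied, so owner's share is 20% × €2,755 = €551. Adding that to €1,488 gives €2,039, past the €1,625 cap; owner pays only €1,625 − €1,488 = €137.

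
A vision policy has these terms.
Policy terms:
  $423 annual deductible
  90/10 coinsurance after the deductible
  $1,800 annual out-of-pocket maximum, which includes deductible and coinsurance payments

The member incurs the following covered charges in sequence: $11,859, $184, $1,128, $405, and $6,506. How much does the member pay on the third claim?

Claim 1 — $11,859: $423 finishes the deductible; $11,436 goes to coinsurance; coinsurance $11,436 × 10% = $1,143.60. Cost to member: $1,566.60. OOP to date $1,566.60.
Claim 2 — $184: deductible met; 10% of $184 = $18.40. Cost to member: $18.40. OOP to date $1,585.
Claim 3 — $1,128: deductible already satisfied, so member's share is 10% × $1,128 = $112.80. Cost to member: $112.80. OOP to date $1,697.80.

$112.80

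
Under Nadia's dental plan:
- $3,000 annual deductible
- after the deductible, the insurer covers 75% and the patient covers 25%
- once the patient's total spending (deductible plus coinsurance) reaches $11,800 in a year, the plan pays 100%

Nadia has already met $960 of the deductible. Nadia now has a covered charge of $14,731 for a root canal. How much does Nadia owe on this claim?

$960 of the $3,000 deductible is already met, leaving $2,040.
After the $2,040 deductible portion, $14,731 − $2,040 = $12,691 is subject to coinsurance.
Coinsurance: $12,691 × 25% = $3,172.75.
That puts the patient's cost at $2,040 + $3,172.75 = $5,212.75 before any cap.
Total out-of-pocket so far would be $960 + $5,212.75 = $6,172.75, below the $11,800 cap — no reduction.

$5,212.75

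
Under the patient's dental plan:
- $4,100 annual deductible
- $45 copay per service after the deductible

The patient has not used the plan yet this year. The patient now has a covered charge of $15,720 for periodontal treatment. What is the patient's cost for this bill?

$4,145

Deductible not yet touched, so the first $4,100 of the bill goes to the deductible.
That leaves $15,720 − $4,100 = $11,620 for the copay.
Copay on this service: $45.
That puts the patient's cost at $4,100 + $45 = $4,145.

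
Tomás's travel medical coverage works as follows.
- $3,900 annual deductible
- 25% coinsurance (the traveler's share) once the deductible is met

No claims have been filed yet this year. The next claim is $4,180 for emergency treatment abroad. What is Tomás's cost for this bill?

Nothing has been paid toward the $3,900 deductible, so the first $3,900 of this charge is applied there.
The remaining $280 (= $4,180 − $3,900) moves to coinsurance.
25% of $280 = $70 falls to the traveler.
That puts the traveler's cost at $3,900 + $70 = $3,970.

$3,970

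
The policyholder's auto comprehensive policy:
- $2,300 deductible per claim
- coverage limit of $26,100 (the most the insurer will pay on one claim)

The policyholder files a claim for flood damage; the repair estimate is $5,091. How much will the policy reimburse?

$2,791

Less the $2,300 deductible: $5,091 − $2,300 = $2,791.
That's under the $26,100 cap, so the insurer reimburses the full $2,791.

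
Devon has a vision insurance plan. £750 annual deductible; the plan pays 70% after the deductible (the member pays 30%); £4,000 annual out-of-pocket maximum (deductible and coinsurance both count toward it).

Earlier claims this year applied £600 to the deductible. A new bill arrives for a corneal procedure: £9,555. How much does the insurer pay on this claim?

£6,583.50

Deductible still to meet: £750 − £600 = £150.
The remaining £9,405 (= £9,555 − £150) moves to coinsurance.
Coinsurance: £9,405 × 30% = £2,821.50.
That puts the member's cost at £150 + £2,821.50 = £2,971.50 before any cap.
Cumulative spending £600 + £2,971.50 = £3,571.50 stays under the £4,000 maximum.
The plan picks up £9,555 − £2,971.50 = £6,583.50.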